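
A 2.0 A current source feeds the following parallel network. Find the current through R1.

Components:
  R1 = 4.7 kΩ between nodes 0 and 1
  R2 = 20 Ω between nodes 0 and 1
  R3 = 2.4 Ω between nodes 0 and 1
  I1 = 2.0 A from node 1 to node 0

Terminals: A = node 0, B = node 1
All resistors sit directly between nodes 0 and 1, so they are in parallel and share one voltage V; the full source current 2 A splits among them.
1/R_par = 1/4700 + 1/20 + 1/2.4 = 0.4669 S  =>  R_par = 2.142 Ω
V = I × R_par = 2 × 2.142 = 4.284 V
I_R1 = V/R1 = 4.284/4700 = 0.0009114 A

Final answer: 0.0009114 A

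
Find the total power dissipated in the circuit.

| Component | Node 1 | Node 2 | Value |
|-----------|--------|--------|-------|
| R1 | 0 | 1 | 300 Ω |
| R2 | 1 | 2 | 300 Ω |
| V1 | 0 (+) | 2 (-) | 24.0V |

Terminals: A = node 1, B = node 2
Nodal analysis, taking node 2 as the 0 V reference.
Source V1 fixes V_0 = 24 V.
KCL at each unknown node (sum of currents leaving = 0; resistances in Ω):
  Node 1: (V_1 - 24)/300 + (V_1 - 0)/300 = 0
Collecting terms: 0.006667 × V_1 = 0.08  =>  V_1 = 12 V
Power in each resistor, P = (ΔV)²/R:
  P_R1 = (24 - 12)²/300 = 0.48 W
  P_R2 = (12 - 0)²/300 = 0.48 W
P_total = P_R1 + P_R2 = 0.96 W

Final answer: 0.96 W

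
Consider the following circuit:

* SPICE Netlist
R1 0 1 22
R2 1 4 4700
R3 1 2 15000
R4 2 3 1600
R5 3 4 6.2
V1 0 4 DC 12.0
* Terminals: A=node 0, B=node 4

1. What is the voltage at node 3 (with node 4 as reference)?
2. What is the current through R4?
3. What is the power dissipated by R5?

Nodal analysis, taking node 4 as the 0 V reference.
Source V1 fixes V_0 = 12 V.
KCL at each unknown node (sum of currents leaving = 0; resistances in Ω):
  Node 1: (V_1 - 12)/22 + (V_1 - 0)/4700 + (V_1 - V_2)/15000 = 0
  Node 2: (V_2 - V_1)/15000 + (V_2 - V_3)/1600 = 0
  Node 3: (V_3 - V_2)/1600 + (V_3 - 0)/6.2 = 0
Collecting terms (coefficients in siemens):
  0.04573·V_1 - 0.00006667·V_2 = 0.5455
  0.0006917·V_2 - 0.00006667·V_1 - 0.000625·V_3 = 0
  0.1619·V_3 - 0.000625·V_2 = 0
Solving these 3 simultaneous equations (Gaussian elimination) gives:
  V_1 = 11.93 V, V_2 = 1.154 V, V_3 = 0.004454 V
Part 1:
  Read off the nodal solution: V_3 = 0.004454 V
Part 2:
  I_R4 = (V_2 - V_3)/R4 = (1.154 - 0.004454)/1600 = 0.0007183 A
  Magnitude: I_R4 = 0.0007183 A
Part 3:
  I_R5 = (V_3 - V_4)/R5 = (0.004454 - 0)/6.2 = 0.0007183 A
  P_R5 = I_R5² × R5 = (0.0007183)² × 6.2 = 0.000003199 W

Final answers:
1. V_3 = 0.004454 V
2. I_R4 = 0.0007183 A
3. P_R5 = 3.199e-06 W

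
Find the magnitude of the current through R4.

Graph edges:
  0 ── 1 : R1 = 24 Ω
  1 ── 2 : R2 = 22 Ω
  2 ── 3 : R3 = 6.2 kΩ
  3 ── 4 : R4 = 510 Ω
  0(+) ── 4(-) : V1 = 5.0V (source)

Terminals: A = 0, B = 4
Nodal analysis, taking node 4 as the 0 V reference.
Source V1 fixes V_0 = 5 V.
KCL at each unknown node (sum of currents leaving = 0; resistances in Ω):
  Node 1: (V_1 - 5)/24 + (V_1 - V_2)/22 = 0
  Node 2: (V_2 - V_1)/22 + (V_2 - V_3)/6200 = 0
  Node 3: (V_3 - V_2)/6200 + (V_3 - 0)/510 = 0
Collecting terms (coefficients in siemens):
  0.08712·V_1 - 0.04545·V_2 = 0.2083
  0.04562·V_2 - 0.04545·V_1 - 0.0001613·V_3 = 0
  0.002122·V_3 - 0.0001613·V_2 = 0
Solving these 3 simultaneous equations (Gaussian elimination) gives:
  V_1 = 4.982 V, V_2 = 4.966 V, V_3 = 0.3774 V
I_R4 = (V_3 - V_4)/R4 = (0.3774 - 0)/510 = 0.0007401 A
|I_R4| = 0.0007401 A

Final answer: |I_R4| = 0.0007401 A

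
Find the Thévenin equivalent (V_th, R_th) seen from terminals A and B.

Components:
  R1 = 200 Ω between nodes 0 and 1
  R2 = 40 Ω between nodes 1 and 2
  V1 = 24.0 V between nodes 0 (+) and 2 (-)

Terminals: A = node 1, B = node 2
Step 1 — V_th is the open-circuit voltage V_A - V_B (nothing connected across the terminals).
Nodal analysis, taking node 2 as the 0 V reference.
Source V1 fixes V_0 = 24 V.
KCL at each unknown node (sum of currents leaving = 0; resistances in Ω):
  Node 1: (V_1 - 24)/200 + (V_1 - 0)/40 = 0
Collecting terms: 0.03 × V_1 = 0.12  =>  V_1 = 4 V
V_th = V_1 - V_2 = 4 - 0 = 4 V
Step 2 — R_th: zero the source — replace V1 by a short circuit (node 2 merges into node 0) — and find the resistance seen between A (node 1) and B (node 0).
Reduce the network between node 1 (A) and node 0 (B) by series/parallel combination:
  Rp1 = R1 ‖ R2 (parallel, both between nodes 0 and 1) = 1/(1/200 + 1/40) = 33.33 Ω
R_th = 33.33 Ω

Final answer: V_th = 4 V, R_th = 33.33 Ω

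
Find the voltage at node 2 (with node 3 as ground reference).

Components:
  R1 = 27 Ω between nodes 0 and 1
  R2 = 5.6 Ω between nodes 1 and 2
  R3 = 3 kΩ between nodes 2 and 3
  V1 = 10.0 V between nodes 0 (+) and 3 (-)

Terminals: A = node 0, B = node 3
Nodal analysis, taking node 3 as the 0 V reference.
Source V1 fixes V_0 = 10 V.
KCL at each unknown node (sum of currents leaving = 0; resistances in Ω):
  Node 1: (V_1 - 10)/27 + (V_1 - V_2)/5.6 = 0
  Node 2: (V_2 - V_1)/5.6 + (V_2 - 0)/3000 = 0
Collecting terms (coefficients in siemens):
  0.2156·V_1 - 0.1786·V_2 = 0.3704
  0.1789·V_2 - 0.1786·V_1 = 0
Determinant D = (0.2156)(0.1789) - (-0.1786)(-0.1786) = 0.006686
V_1 = [(0.3704)(0.1789) - (-0.1786)(0)]/D = 9.911 V
V_2 = [(0.2156)(0) - (0.3704)(-0.1786)]/D = 9.893 V
The requested potential is V_2 = 9.893 V.

Final answer: V_2 = 9.893 V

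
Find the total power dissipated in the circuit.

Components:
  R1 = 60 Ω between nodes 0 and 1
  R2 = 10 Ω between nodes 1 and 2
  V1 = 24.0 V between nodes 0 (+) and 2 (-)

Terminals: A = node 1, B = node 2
Nodal analysis, taking node 2 as the 0 V reference.
Source V1 fixes V_0 = 24 V.
KCL at each unknown node (sum of currents leaving = 0; resistances in Ω):
  Node 1: (V_1 - 24)/60 + (V_1 - 0)/10 = 0
Collecting terms: 0.1167 × V_1 = 0.4  =>  V_1 = 3.429 V
Power in each resistor, P = (ΔV)²/R:
  P_R1 = (24 - 3.429)²/60 = 7.053 W
  P_R2 = (3.429 - 0)²/10 = 1.176 W
P_total = P_R1 + P_R2 = 8.229 W

Final answer: 8.229 W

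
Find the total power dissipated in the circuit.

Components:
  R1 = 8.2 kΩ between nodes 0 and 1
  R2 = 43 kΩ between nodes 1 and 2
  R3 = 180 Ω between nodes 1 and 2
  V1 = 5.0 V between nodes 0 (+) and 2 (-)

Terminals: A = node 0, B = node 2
Nodal analysis, taking node 2 as the 0 V reference.
Source V1 fixes V_0 = 5 V.
KCL at each unknown node (sum of currents leaving = 0; resistances in Ω):
  Node 1: (V_1 - 5)/8200 + (V_1 - 0)/43000 + (V_1 - 0)/180 = 0
Collecting terms: 0.005701 × V_1 = 0.0006098  =>  V_1 = 0.107 V
Power in each resistor, P = (ΔV)²/R:
  P_R1 = (5 - 0.107)²/8200 = 0.00292 W
  P_R2 = (0.107 - 0)²/43000 = 0.0000002661 W
  P_R3 = (0.107 - 0)²/180 = 0.00006356 W
P_total = P_R1 + P_R2 + P_R3 = 0.002984 W

Final answer: 0.002984 W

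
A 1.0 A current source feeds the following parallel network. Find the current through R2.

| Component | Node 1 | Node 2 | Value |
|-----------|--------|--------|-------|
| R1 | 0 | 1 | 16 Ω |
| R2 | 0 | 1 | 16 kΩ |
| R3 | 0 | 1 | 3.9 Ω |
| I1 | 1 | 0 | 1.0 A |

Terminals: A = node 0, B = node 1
All resistors sit directly between nodes 0 and 1, so they are in parallel and share one voltage V; the full source current 1 A splits among them.
1/R_par = 1/16 + 1/16000 + 1/3.9 = 0.319 S  =>  R_par = 3.135 Ω
V = I × R_par = 1 × 3.135 = 3.135 V
I_R2 = V/R2 = 3.135/16000 = 0.0001959 A

Final answer: 0.0001959 A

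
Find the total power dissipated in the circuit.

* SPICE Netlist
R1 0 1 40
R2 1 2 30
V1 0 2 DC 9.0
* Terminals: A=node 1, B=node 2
Nodal analysis, taking node 2 as the 0 V reference.
Source V1 fixes V_0 = 9 V.
KCL at each unknown node (sum of currents leaving = 0; resistances in Ω):
  Node 1: (V_1 - 9)/40 + (V_1 - 0)/30 = 0
Collecting terms: 0.05833 × V_1 = 0.225  =>  V_1 = 3.857 V
Power in each resistor, P = (ΔV)²/R:
  P_R1 = (9 - 3.857)²/40 = 0.6612 W
  P_R2 = (3.857 - 0)²/30 = 0.4959 W
P_total = P_R1 + P_R2 = 1.157 W

Final answer: 1.157 W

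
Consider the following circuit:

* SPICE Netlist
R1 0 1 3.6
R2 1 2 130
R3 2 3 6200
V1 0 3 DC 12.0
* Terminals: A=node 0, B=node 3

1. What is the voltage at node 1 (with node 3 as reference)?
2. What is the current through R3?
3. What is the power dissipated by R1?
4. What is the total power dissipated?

Nodal analysis, taking node 3 as the 0 V reference.
Source V1 fixes V_0 = 12 V.
KCL at each unknown node (sum of currents leaving = 0; resistances in Ω):
  Node 1: (V_1 - 12)/3.6 + (V_1 - V_2)/130 = 0
  Node 2: (V_2 - V_1)/130 + (V_2 - 0)/6200 = 0
Collecting terms (coefficients in siemens):
  0.2855·V_1 - 0.007692·V_2 = 3.333
  0.007854·V_2 - 0.007692·V_1 = 0
Determinant D = (0.2855)(0.007854) - (-0.007692)(-0.007692) = 0.002183
V_1 = [(3.333)(0.007854) - (-0.007692)(0)]/D = 11.99 V
V_2 = [(0.2855)(0) - (3.333)(-0.007692)]/D = 11.75 V
Part 1:
  Read off the nodal solution: V_1 = 11.99 V
Part 2:
  I_R3 = (V_2 - V_3)/R3 = (11.75 - 0)/6200 = 0.001895 A
  Magnitude: I_R3 = 0.001895 A
Part 3:
  I_R1 = (V_0 - V_1)/R1 = (12 - 11.99)/3.6 = 0.001895 A
  P_R1 = I_R1² × R1 = (0.001895)² × 3.6 = 0.00001292 W
Part 4:
  Power in each resistor, P = (ΔV)²/R:
    P_R1 = (12 - 11.99)²/3.6 = 0.00001292 W
    P_R2 = (11.99 - 11.75)²/130 = 0.0004667 W
    P_R3 = (11.75 - 0)²/6200 = 0.02226 W
  P_total = P_R1 + P_R2 + P_R3 = 0.02274 W

Final answers:
1. V_1 = 11.99 V
2. I_R3 = 0.001895 A
3. P_R1 = 1.292e-05 W
4. P_total = 0.02274 W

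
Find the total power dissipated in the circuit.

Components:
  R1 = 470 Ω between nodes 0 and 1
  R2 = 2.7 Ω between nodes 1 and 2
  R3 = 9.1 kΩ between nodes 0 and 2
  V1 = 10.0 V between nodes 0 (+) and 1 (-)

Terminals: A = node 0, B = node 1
Nodal analysis, taking node 1 as the 0 V reference.
Source V1 fixes V_0 = 10 V.
KCL at each unknown node (sum of currents leaving = 0; resistances in Ω):
  Node 2: (V_2 - 0)/2.7 + (V_2 - 10)/9100 = 0
Collecting terms: 0.3705 × V_2 = 0.001099  =>  V_2 = 0.002966 V
Power in each resistor, P = (ΔV)²/R:
  P_R1 = (10 - 0)²/470 = 0.2128 W
  P_R2 = (0 - 0.002966)²/2.7 = 0.000003259 W
  P_R3 = (10 - 0.002966)²/9100 = 0.01098 W
P_total = P_R1 + P_R2 + P_R3 = 0.2238 W

Final answer: 0.2238 W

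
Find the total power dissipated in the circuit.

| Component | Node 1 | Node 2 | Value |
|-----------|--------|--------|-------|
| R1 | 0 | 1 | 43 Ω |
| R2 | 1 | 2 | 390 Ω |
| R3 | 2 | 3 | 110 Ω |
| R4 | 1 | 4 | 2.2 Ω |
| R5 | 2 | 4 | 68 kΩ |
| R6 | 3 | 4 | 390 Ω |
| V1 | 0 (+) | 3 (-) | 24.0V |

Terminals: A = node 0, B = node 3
Nodal analysis, taking node 3 as the 0 V reference.
Source V1 fixes V_0 = 24 V.
KCL at each unknown node (sum of currents leaving = 0; resistances in Ω):
  Node 1: (V_1 - 24)/43 + (V_1 - V_2)/390 + (V_1 - V_4)/2.2 = 0
  Node 2: (V_2 - V_1)/390 + (V_2 - 0)/110 + (V_2 - V_4)/68000 = 0
  Node 4: (V_4 - V_1)/2.2 + (V_4 - V_2)/68000 + (V_4 - 0)/390 = 0
Collecting terms (coefficients in siemens):
  0.4804·V_1 - 0.002564·V_2 - 0.4545·V_4 = 0.5581
  0.01167·V_2 - 0.002564·V_1 - 0.00001471·V_4 = 0
  0.4571·V_4 - 0.4545·V_1 - 0.00001471·V_2 = 0
Solving these 3 simultaneous equations (Gaussian elimination) gives:
  V_1 = 20.07 V, V_2 = 4.434 V, V_4 = 19.95 V
Power in each resistor, P = (ΔV)²/R:
  P_R1 = (24 - 20.07)²/43 = 0.3598 W
  P_R2 = (20.07 - 4.434)²/390 = 0.6266 W
  P_R3 = (4.434 - 0)²/110 = 0.1787 W
  P_R4 = (20.07 - 19.95)²/2.2 = 0.00581 W
  P_R5 = (4.434 - 19.95)²/68000 = 0.003542 W
  P_R6 = (0 - 19.95)²/390 = 1.021 W
P_total = P_R1 + P_R2 + P_R3 + P_R4 + P_R5 + P_R6 = 2.195 W

Final answer: 2.195 W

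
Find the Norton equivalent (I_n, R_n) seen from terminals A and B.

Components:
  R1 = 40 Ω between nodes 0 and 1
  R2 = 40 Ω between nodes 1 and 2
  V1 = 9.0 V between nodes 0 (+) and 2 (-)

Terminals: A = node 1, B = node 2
Find the Thévenin equivalent first; then I_n = V_th/R_th and R_n = R_th.
Step 1 — V_th is the open-circuit voltage V_A - V_B (nothing connected across the terminals).
Nodal analysis, taking node 2 as the 0 V reference.
Source V1 fixes V_0 = 9 V.
KCL at each unknown node (sum of currents leaving = 0; resistances in Ω):
  Node 1: (V_1 - 9)/40 + (V_1 - 0)/40 = 0
Collecting terms: 0.05 × V_1 = 0.225  =>  V_1 = 4.5 V
V_th = V_1 - V_2 = 4.5 - 0 = 4.5 V
Step 2 — R_th: zero the source — replace V1 by a short circuit (node 2 merges into node 0) — and find the resistance seen between A (node 1) and B (node 0).
Reduce the network between node 1 (A) and node 0 (B) by series/parallel combination:
  Rp1 = R1 ‖ R2 (parallel, both between nodes 0 and 1) = 1/(1/40 + 1/40) = 20 Ω
R_th = 20 Ω
I_n = V_th/R_th = 4.5/20 = 0.225 A, and R_n = R_th = 20 Ω

Final answer: I_n = 0.225 A, R_n = 20 Ω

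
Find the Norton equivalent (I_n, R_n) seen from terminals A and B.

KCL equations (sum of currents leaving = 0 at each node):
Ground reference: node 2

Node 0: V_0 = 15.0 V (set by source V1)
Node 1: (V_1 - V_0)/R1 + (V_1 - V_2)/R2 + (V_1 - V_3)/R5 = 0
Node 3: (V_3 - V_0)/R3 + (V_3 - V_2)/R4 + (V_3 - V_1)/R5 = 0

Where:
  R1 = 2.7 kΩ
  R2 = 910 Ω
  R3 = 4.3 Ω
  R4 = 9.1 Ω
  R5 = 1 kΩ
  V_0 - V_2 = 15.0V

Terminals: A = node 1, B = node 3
Find the Thévenin equivalent first; then I_n = V_th/R_th and R_n = R_th.
Step 1 — V_th is the open-circuit voltage V_A - V_B (nothing connected across the terminals).
Nodal analysis, taking node 2 as the 0 V reference.
Source V1 fixes V_0 = 15 V.
KCL at each unknown node (sum of currents leaving = 0; resistances in Ω):
  Node 1: (V_1 - 15)/2700 + (V_1 - 0)/910 + (V_1 - V_3)/1000 = 0
  Node 3: (V_3 - 15)/4.3 + (V_3 - 0)/9.1 + (V_3 - V_1)/1000 = 0
Collecting terms (coefficients in siemens):
  0.002469·V_1 - 0.001·V_3 = 0.005556
  0.3434·V_3 - 0.001·V_1 = 3.488
Determinant D = (0.002469)(0.3434) - (-0.001)(-0.001) = 0.0008471
V_1 = [(0.005556)(0.3434) - (-0.001)(3.488)]/D = 6.371 V
V_3 = [(0.002469)(3.488) - (0.005556)(-0.001)]/D = 10.18 V
V_th = V_1 - V_3 = 6.371 - 10.18 = -3.805 V
Step 2 — R_th: zero the source — replace V1 by a short circuit (node 2 merges into node 0) — and find the resistance seen between A (node 1) and B (node 3).
Reduce the network between node 1 (A) and node 3 (B) by series/parallel combination:
  Rp1 = R1 ‖ R2 (parallel, both between nodes 0 and 1) = 1/(1/2700 + 1/910) = 680.6 Ω
  Rp2 = R3 ‖ R4 (parallel, both between nodes 0 and 3) = 1/(1/4.3 + 1/9.1) = 2.92 Ω
  Rs1 = Rp1 + Rp2 (series, joined only at node 0) = 680.6 + 2.92 = 683.5 Ω
  Rp3 = R5 ‖ Rs1 (parallel, both between nodes 1 and 3) = 1/(1/1000 + 1/683.5) = 406 Ω
R_th = 406 Ω
I_n = V_th/R_th = -3.805/406 = -0.009371 A, and R_n = R_th = 406 Ω

Final answer: I_n = -0.009371 A, R_n = 406 Ω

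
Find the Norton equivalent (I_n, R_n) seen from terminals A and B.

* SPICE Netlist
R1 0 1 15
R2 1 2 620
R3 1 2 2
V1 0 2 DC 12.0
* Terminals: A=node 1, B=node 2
Find the Thévenin equivalent first; then I_n = V_th/R_th and R_n = R_th.
Step 1 — V_th is the open-circuit voltage V_A - V_B (nothing connected across the terminals).
Nodal analysis, taking node 2 as the 0 V reference.
Source V1 fixes V_0 = 12 V.
KCL at each unknown node (sum of currents leaving = 0; resistances in Ω):
  Node 1: (V_1 - 12)/15 + (V_1 - 0)/620 + (V_1 - 0)/2 = 0
Collecting terms: 0.5683 × V_1 = 0.8  =>  V_1 = 1.408 V
V_th = V_1 - V_2 = 1.408 - 0 = 1.408 V
Step 2 — R_th: zero the source — replace V1 by a short circuit (node 2 merges into node 0) — and find the resistance seen between A (node 1) and B (node 0).
Reduce the network between node 1 (A) and node 0 (B) by series/parallel combination:
  Rp1 = R1 ‖ R2 ‖ R3 (parallel, all between nodes 0 and 1) = 1/(1/15 + 1/620 + 1/2) = 1.76 Ω
R_th = 1.76 Ω
I_n = V_th/R_th = 1.408/1.76 = 0.8 A, and R_n = R_th = 1.76 Ω

Final answer: I_n = 0.8 A, R_n = 1.76 Ω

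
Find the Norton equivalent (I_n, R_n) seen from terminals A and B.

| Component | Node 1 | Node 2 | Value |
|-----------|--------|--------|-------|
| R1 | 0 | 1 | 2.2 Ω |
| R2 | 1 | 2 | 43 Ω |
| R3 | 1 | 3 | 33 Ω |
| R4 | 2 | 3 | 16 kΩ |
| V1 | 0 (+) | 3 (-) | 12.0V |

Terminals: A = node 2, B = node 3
Find the Thévenin equivalent first; then I_n = V_th/R_th and R_n = R_th.
Step 1 — V_th is the open-circuit voltage V_A - V_B (nothing connected across the terminals).
Nodal analysis, taking node 3 as the 0 V reference.
Source V1 fixes V_0 = 12 V.
KCL at each unknown node (sum of currents leaving = 0; resistances in Ω):
  Node 1: (V_1 - 12)/2.2 + (V_1 - V_2)/43 + (V_1 - 0)/33 = 0
  Node 2: (V_2 - V_1)/43 + (V_2 - 0)/16000 = 0
Collecting terms (coefficients in siemens):
  0.5081·V_1 - 0.02326·V_2 = 5.455
  0.02332·V_2 - 0.02326·V_1 = 0
Determinant D = (0.5081)(0.02332) - (-0.02326)(-0.02326) = 0.01131
V_1 = [(5.455)(0.02332) - (-0.02326)(0)]/D = 11.25 V
V_2 = [(0.5081)(0) - (5.455)(-0.02326)]/D = 11.22 V
V_th = V_2 - V_3 = 11.22 - 0 = 11.22 V
Step 2 — R_th: zero the source — replace V1 by a short circuit (node 3 merges into node 0) — and find the resistance seen between A (node 2) and B (node 0).
Reduce the network between node 2 (A) and node 0 (B) by series/parallel combination:
  Rp1 = R1 ‖ R3 (parallel, both between nodes 0 and 1) = 1/(1/2.2 + 1/33) = 2.062 Ω
  Rs1 = R2 + Rp1 (series, joined only at node 1) = 43 + 2.062 = 45.06 Ω
  Rp2 = R4 ‖ Rs1 (parallel, both between nodes 0 and 2) = 1/(1/16000 + 1/45.06) = 44.94 Ω
R_th = 44.94 Ω
I_n = V_th/R_th = 11.22/44.94 = 0.2497 A, and R_n = R_th = 44.94 Ω

Final answer: I_n = 0.2497 A, R_n = 44.94 Ω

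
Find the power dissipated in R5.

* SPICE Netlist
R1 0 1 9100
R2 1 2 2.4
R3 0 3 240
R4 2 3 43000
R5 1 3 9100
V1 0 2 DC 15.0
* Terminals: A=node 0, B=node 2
Nodal analysis, taking node 2 as the 0 V reference.
Source V1 fixes V_0 = 15 V.
KCL at each unknown node (sum of currents leaving = 0; resistances in Ω):
  Node 1: (V_1 - 15)/9100 + (V_1 - 0)/2.4 + (V_1 - V_3)/9100 = 0
  Node 3: (V_3 - 15)/240 + (V_3 - 0)/43000 + (V_3 - V_1)/9100 = 0
Collecting terms (coefficients in siemens):
  0.4169·V_1 - 0.0001099·V_3 = 0.001648
  0.0043·V_3 - 0.0001099·V_1 = 0.0625
Determinant D = (0.4169)(0.0043) - (-0.0001099)(-0.0001099) = 0.001793
V_1 = [(0.001648)(0.0043) - (-0.0001099)(0.0625)]/D = 0.007786 V
V_3 = [(0.4169)(0.0625) - (0.001648)(-0.0001099)]/D = 14.54 V
I_R5 = (V_1 - V_3)/R5 = (0.007786 - 14.54)/9100 = -0.001596 A
P_R5 = I_R5² × R5 = (-0.001596)² × 9100 = 0.02319 W

Final answer: 0.02319 W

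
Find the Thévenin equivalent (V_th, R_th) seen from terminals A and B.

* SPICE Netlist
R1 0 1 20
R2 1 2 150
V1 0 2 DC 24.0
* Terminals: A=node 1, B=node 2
Step 1 — V_th is the open-circuit voltage V_A - V_B (nothing connected across the terminals).
Nodal analysis, taking node 2 as the 0 V reference.
Source V1 fixes V_0 = 24 V.
KCL at each unknown node (sum of currents leaving = 0; resistances in Ω):
  Node 1: (V_1 - 24)/20 + (V_1 - 0)/150 = 0
Collecting terms: 0.05667 × V_1 = 1.2  =>  V_1 = 21.18 V
V_th = V_1 - V_2 = 21.18 - 0 = 21.18 V
Step 2 — R_th: zero the source — replace V1 by a short circuit (node 2 merges into node 0) — and find the resistance seen between A (node 1) and B (node 0).
Reduce the network between node 1 (A) and node 0 (B) by series/parallel combination:
  Rp1 = R1 ‖ R2 (parallel, both between nodes 0 and 1) = 1/(1/20 + 1/150) = 17.65 Ω
R_th = 17.65 Ω

Final answer: V_th = 21.18 V, R_th = 17.65 Ω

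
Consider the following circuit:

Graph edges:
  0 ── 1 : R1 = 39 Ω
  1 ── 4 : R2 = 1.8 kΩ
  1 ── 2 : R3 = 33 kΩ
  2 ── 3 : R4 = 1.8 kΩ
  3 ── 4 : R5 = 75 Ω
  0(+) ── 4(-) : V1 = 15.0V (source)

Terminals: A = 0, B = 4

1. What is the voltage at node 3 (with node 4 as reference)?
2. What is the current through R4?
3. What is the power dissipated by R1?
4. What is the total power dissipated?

Nodal analysis, taking node 4 as the 0 V reference.
Source V1 fixes V_0 = 15 V.
KCL at each unknown node (sum of currents leaving = 0; resistances in Ω):
  Node 1: (V_1 - 15)/39 + (V_1 - 0)/1800 + (V_1 - V_2)/33000 = 0
  Node 2: (V_2 - V_1)/33000 + (V_2 - V_3)/1800 = 0
  Node 3: (V_3 - V_2)/1800 + (V_3 - 0)/75 = 0
Collecting terms (coefficients in siemens):
  0.02623·V_1 - 0.0000303·V_2 = 0.3846
  0.0005859·V_2 - 0.0000303·V_1 - 0.0005556·V_3 = 0
  0.01389·V_3 - 0.0005556·V_2 = 0
Solving these 3 simultaneous equations (Gaussian elimination) gives:
  V_1 = 14.67 V, V_2 = 0.7885 V, V_3 = 0.03154 V
Part 1:
  Read off the nodal solution: V_3 = 0.03154 V
Part 2:
  I_R4 = (V_2 - V_3)/R4 = (0.7885 - 0.03154)/1800 = 0.0004205 A
  Magnitude: I_R4 = 0.0004205 A
Part 3:
  I_R1 = (V_0 - V_1)/R1 = (15 - 14.67)/39 = 0.008568 A
  P_R1 = I_R1² × R1 = (0.008568)² × 39 = 0.002863 W
Part 4:
  Power in each resistor, P = (ΔV)²/R:
    P_R1 = (15 - 14.67)²/39 = 0.002863 W
    P_R2 = (14.67 - 0)²/1800 = 0.1195 W
    P_R3 = (14.67 - 0.7885)²/33000 = 0.005836 W
    P_R4 = (0.7885 - 0.03154)²/1800 = 0.0003183 W
    P_R5 = (0.03154 - 0)²/75 = 0.00001326 W
  P_total = P_R1 + P_R2 + P_R3 + P_R4 + P_R5 = 0.1285 W

Final answers:
1. V_3 = 0.03154 V
2. I_R4 = 0.0004205 A
3. P_R1 = 0.002863 W
4. P_total = 0.1285 W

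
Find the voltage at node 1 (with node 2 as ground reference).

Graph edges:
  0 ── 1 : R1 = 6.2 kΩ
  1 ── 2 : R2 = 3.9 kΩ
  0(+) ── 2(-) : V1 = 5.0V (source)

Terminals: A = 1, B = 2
Nodal analysis, taking node 2 as the 0 V reference.
Source V1 fixes V_0 = 5 V.
KCL at each unknown node (sum of currents leaving = 0; resistances in Ω):
  Node 1: (V_1 - 5)/6200 + (V_1 - 0)/3900 = 0
Collecting terms: 0.0004177 × V_1 = 0.0008065  =>  V_1 = 1.931 V
The requested potential is V_1 = 1.931 V.

Final answer: V_1 = 1.931 V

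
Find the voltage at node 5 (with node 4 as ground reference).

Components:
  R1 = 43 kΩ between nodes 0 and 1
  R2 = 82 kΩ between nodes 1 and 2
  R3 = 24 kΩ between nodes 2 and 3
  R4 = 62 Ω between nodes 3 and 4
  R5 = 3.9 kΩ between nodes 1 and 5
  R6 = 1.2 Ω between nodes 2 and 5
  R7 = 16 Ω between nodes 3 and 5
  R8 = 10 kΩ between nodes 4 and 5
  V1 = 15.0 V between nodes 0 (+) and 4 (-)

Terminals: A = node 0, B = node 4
Nodal analysis, taking node 4 as the 0 V reference.
Source V1 fixes V_0 = 15 V.
KCL at each unknown node (sum of currents leaving = 0; resistances in Ω):
  Node 1: (V_1 - 15)/43000 + (V_1 - V_2)/82000 + (V_1 - V_5)/3900 = 0
  Node 2: (V_2 - V_1)/82000 + (V_2 - V_3)/24000 + (V_2 - V_5)/1.2 = 0
  Node 3: (V_3 - V_2)/24000 + (V_3 - 0)/62 + (V_3 - V_5)/16 = 0
  Node 5: (V_5 - V_1)/3900 + (V_5 - V_2)/1.2 + (V_5 - V_3)/16 + (V_5 - 0)/10000 = 0
Collecting terms (coefficients in siemens):
  0.0002919·V_1 - 0.0000122·V_2 - 0.0002564·V_5 = 0.0003488
  0.8334·V_2 - 0.0000122·V_1 - 0.00004167·V_3 - 0.8333·V_5 = 0
  0.07867·V_3 - 0.00004167·V_2 - 0.0625·V_5 = 0
  0.8962·V_5 - 0.0002564·V_1 - 0.8333·V_2 - 0.0625·V_3 = 0
Solving these 4 simultaneous equations (Gaussian elimination) gives:
  V_1 = 1.218 V, V_2 = 0.02482 V, V_3 = 0.01972 V, V_5 = 0.0248 V
The requested potential is V_5 = 0.0248 V.

Final answer: V_5 = 0.0248 V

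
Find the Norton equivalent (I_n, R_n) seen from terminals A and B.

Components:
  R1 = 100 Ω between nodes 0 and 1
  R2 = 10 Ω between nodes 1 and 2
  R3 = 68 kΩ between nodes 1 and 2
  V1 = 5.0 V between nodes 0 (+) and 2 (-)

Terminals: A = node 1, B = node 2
Find the Thévenin equivalent first; then I_n = V_th/R_th and R_n = R_th.
Step 1 — V_th is the open-circuit voltage V_A - V_B (nothing connected across the terminals).
Nodal analysis, taking node 2 as the 0 V reference.
Source V1 fixes V_0 = 5 V.
KCL at each unknown node (sum of currents leaving = 0; resistances in Ω):
  Node 1: (V_1 - 5)/100 + (V_1 - 0)/10 + (V_1 - 0)/68000 = 0
Collecting terms: 0.11 × V_1 = 0.05  =>  V_1 = 0.4545 V
V_th = V_1 - V_2 = 0.4545 - 0 = 0.4545 V
Step 2 — R_th: zero the source — replace V1 by a short circuit (node 2 merges into node 0) — and find the resistance seen between A (node 1) and B (node 0).
Reduce the network between node 1 (A) and node 0 (B) by series/parallel combination:
  Rp1 = R1 ‖ R2 ‖ R3 (parallel, all between nodes 0 and 1) = 1/(1/100 + 1/10 + 1/68000) = 9.09 Ω
R_th = 9.09 Ω
I_n = V_th/R_th = 0.4545/9.09 = 0.05 A, and R_n = R_th = 9.09 Ω

Final answer: I_n = 0.05 A, R_n = 9.09 Ω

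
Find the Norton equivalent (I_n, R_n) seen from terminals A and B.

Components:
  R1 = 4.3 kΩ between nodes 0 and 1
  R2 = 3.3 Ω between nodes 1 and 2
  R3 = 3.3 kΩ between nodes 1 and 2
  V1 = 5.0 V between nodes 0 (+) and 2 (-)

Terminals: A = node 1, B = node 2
Find the Thévenin equivalent first; then I_n = V_th/R_th and R_n = R_th.
Step 1 — V_th is the open-circuit voltage V_A - V_B (nothing connected across the terminals).
Nodal analysis, taking node 2 as the 0 V reference.
Source V1 fixes V_0 = 5 V.
KCL at each unknown node (sum of currents leaving = 0; resistances in Ω):
  Node 1: (V_1 - 5)/4300 + (V_1 - 0)/3.3 + (V_1 - 0)/3300 = 0
Collecting terms: 0.3036 × V_1 = 0.001163  =>  V_1 = 0.00383 V
V_th = V_1 - V_2 = 0.00383 - 0 = 0.00383 V
Step 2 — R_th: zero the source — replace V1 by a short circuit (node 2 merges into node 0) — and find the resistance seen between A (node 1) and B (node 0).
Reduce the network between node 1 (A) and node 0 (B) by series/parallel combination:
  Rp1 = R1 ‖ R2 ‖ R3 (parallel, all between nodes 0 and 1) = 1/(1/4300 + 1/3.3 + 1/3300) = 3.294 Ω
R_th = 3.294 Ω
I_n = V_th/R_th = 0.00383/3.294 = 0.001163 A, and R_n = R_th = 3.294 Ω

Final answer: I_n = 0.001163 A, R_n = 3.294 Ω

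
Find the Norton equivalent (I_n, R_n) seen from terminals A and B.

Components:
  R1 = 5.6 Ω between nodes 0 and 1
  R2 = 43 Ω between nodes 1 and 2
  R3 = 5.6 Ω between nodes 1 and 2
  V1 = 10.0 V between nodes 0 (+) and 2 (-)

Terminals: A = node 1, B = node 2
Find the Thévenin equivalent first; then I_n = V_th/R_th and R_n = R_th.
Step 1 — V_th is the open-circuit voltage V_A - V_B (nothing connected across the terminals).
Nodal analysis, taking node 2 as the 0 V reference.
Source V1 fixes V_0 = 10 V.
KCL at each unknown node (sum of currents leaving = 0; resistances in Ω):
  Node 1: (V_1 - 10)/5.6 + (V_1 - 0)/43 + (V_1 - 0)/5.6 = 0
Collecting terms: 0.3804 × V_1 = 1.786  =>  V_1 = 4.694 V
V_th = V_1 - V_2 = 4.694 - 0 = 4.694 V
Step 2 — R_th: zero the source — replace V1 by a short circuit (node 2 merges into node 0) — and find the resistance seen between A (node 1) and B (node 0).
Reduce the network between node 1 (A) and node 0 (B) by series/parallel combination:
  Rp1 = R1 ‖ R2 ‖ R3 (parallel, all between nodes 0 and 1) = 1/(1/5.6 + 1/43 + 1/5.6) = 2.629 Ω
R_th = 2.629 Ω
I_n = V_th/R_th = 4.694/2.629 = 1.786 A, and R_n = R_th = 2.629 Ω

Final answer: I_n = 1.786 A, R_n = 2.629 Ω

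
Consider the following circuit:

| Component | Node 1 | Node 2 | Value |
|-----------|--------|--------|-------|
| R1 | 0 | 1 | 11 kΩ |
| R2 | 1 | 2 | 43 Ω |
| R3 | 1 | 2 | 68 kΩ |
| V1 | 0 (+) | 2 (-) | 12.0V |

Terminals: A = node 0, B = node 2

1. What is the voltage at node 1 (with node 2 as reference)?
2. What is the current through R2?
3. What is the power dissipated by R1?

Nodal analysis, taking node 2 as the 0 V reference.
Source V1 fixes V_0 = 12 V.
KCL at each unknown node (sum of currents leaving = 0; resistances in Ω):
  Node 1: (V_1 - 12)/11000 + (V_1 - 0)/43 + (V_1 - 0)/68000 = 0
Collecting terms: 0.02336 × V_1 = 0.001091  =>  V_1 = 0.0467 V
Part 1:
  Read off the nodal solution: V_1 = 0.0467 V
Part 2:
  I_R2 = (V_1 - V_2)/R2 = (0.0467 - 0)/43 = 0.001086 A
  Magnitude: I_R2 = 0.001086 A
Part 3:
  I_R1 = (V_0 - V_1)/R1 = (12 - 0.0467)/11000 = 0.001087 A
  P_R1 = I_R1² × R1 = (0.001087)² × 11000 = 0.01299 W

Final answers:
1. V_1 = 0.0467 V
2. I_R2 = 0.001086 A
3. P_R1 = 0.01299 W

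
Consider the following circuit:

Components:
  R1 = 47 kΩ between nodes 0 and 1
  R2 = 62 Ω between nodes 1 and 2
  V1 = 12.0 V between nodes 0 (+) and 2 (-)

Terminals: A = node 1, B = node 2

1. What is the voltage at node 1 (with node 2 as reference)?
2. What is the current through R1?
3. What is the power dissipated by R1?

Nodal analysis, taking node 2 as the 0 V reference.
Source V1 fixes V_0 = 12 V.
KCL at each unknown node (sum of currents leaving = 0; resistances in Ω):
  Node 1: (V_1 - 12)/47000 + (V_1 - 0)/62 = 0
Collecting terms: 0.01615 × V_1 = 0.0002553  =>  V_1 = 0.01581 V
Part 1:
  Read off the nodal solution: V_1 = 0.01581 V
Part 2:
  I_R1 = (V_0 - V_1)/R1 = (12 - 0.01581)/47000 = 0.000255 A
  Magnitude: I_R1 = 0.000255 A
Part 3:
  I_R1 = (V_0 - V_1)/R1 = (12 - 0.01581)/47000 = 0.000255 A
  P_R1 = I_R1² × R1 = (0.000255)² × 47000 = 0.003056 W

Final answers:
1. V_1 = 0.01581 V
2. I_R1 = 0.000255 A
3. P_R1 = 0.003056 W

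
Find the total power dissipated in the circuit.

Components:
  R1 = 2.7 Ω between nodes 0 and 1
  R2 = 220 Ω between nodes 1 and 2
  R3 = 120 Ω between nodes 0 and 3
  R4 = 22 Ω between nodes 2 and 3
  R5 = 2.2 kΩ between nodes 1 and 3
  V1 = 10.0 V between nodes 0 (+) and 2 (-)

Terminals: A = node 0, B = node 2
Nodal analysis, taking node 2 as the 0 V reference.
Source V1 fixes V_0 = 10 V.
KCL at each unknown node (sum of currents leaving = 0; resistances in Ω):
  Node 1: (V_1 - 10)/2.7 + (V_1 - 0)/220 + (V_1 - V_3)/2200 = 0
  Node 3: (V_3 - 10)/120 + (V_3 - 0)/22 + (V_3 - V_1)/2200 = 0
Collecting terms (coefficients in siemens):
  0.3754·V_1 - 0.0004545·V_3 = 3.704
  0.05424·V_3 - 0.0004545·V_1 = 0.08333
Determinant D = (0.3754)(0.05424) - (-0.0004545)(-0.0004545) = 0.02036
V_1 = [(3.704)(0.05424) - (-0.0004545)(0.08333)]/D = 9.869 V
V_3 = [(0.3754)(0.08333) - (3.704)(-0.0004545)]/D = 1.619 V
Power in each resistor, P = (ΔV)²/R:
  P_R1 = (10 - 9.869)²/2.7 = 0.006379 W
  P_R2 = (9.869 - 0)²/220 = 0.4427 W
  P_R3 = (10 - 1.619)²/120 = 0.5853 W
  P_R4 = (0 - 1.619)²/22 = 0.1191 W
  P_R5 = (9.869 - 1.619)²/2200 = 0.03094 W
P_total = P_R1 + P_R2 + P_R3 + P_R4 + P_R5 = 1.184 W

Final answer: 1.184 W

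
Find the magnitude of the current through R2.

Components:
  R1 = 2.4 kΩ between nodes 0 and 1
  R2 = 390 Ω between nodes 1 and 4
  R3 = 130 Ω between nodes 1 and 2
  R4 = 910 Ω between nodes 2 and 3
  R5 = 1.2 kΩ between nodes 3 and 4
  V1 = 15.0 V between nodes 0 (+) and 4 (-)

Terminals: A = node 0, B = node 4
Nodal analysis, taking node 4 as the 0 V reference.
Source V1 fixes V_0 = 15 V.
KCL at each unknown node (sum of currents leaving = 0; resistances in Ω):
  Node 1: (V_1 - 15)/2400 + (V_1 - 0)/390 + (V_1 - V_2)/130 = 0
  Node 2: (V_2 - V_1)/130 + (V_2 - V_3)/910 = 0
  Node 3: (V_3 - V_2)/910 + (V_3 - 0)/1200 = 0
Collecting terms (coefficients in siemens):
  0.01067·V_1 - 0.007692·V_2 = 0.00625
  0.008791·V_2 - 0.007692·V_1 - 0.001099·V_3 = 0
  0.001932·V_3 - 0.001099·V_2 = 0
Solving these 3 simultaneous equations (Gaussian elimination) gives:
  V_1 = 1.824 V, V_2 = 1.718 V, V_3 = 0.977 V
I_R2 = (V_1 - V_4)/R2 = (1.824 - 0)/390 = 0.004676 A
|I_R2| = 0.004676 A

Final answer: |I_R2| = 0.004676 A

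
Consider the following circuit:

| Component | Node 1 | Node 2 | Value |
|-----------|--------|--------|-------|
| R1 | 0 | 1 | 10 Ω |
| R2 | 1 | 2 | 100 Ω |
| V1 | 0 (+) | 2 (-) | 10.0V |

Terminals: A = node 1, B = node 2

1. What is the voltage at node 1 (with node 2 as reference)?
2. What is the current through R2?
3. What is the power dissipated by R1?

Nodal analysis, taking node 2 as the 0 V reference.
Source V1 fixes V_0 = 10 V.
KCL at each unknown node (sum of currents leaving = 0; resistances in Ω):
  Node 1: (V_1 - 10)/10 + (V_1 - 0)/100 = 0
Collecting terms: 0.11 × V_1 = 1  =>  V_1 = 9.091 V
Part 1:
  Read off the nodal solution: V_1 = 9.091 V
Part 2:
  I_R2 = (V_1 - V_2)/R2 = (9.091 - 0)/100 = 0.09091 A
  Magnitude: I_R2 = 0.09091 A
Part 3:
  I_R1 = (V_0 - V_1)/R1 = (10 - 9.091)/10 = 0.09091 A
  P_R1 = I_R1² × R1 = (0.09091)² × 10 = 0.08264 W

Final answers:
1. V_1 = 9.091 V
2. I_R2 = 0.09091 A
3. P_R1 = 0.08264 W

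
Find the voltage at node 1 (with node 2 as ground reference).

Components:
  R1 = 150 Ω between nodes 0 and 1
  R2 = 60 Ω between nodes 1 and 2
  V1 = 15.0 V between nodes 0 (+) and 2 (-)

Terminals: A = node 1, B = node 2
Nodal analysis, taking node 2 as the 0 V reference.
Source V1 fixes V_0 = 15 V.
KCL at each unknown node (sum of currents leaving = 0; resistances in Ω):
  Node 1: (V_1 - 15)/150 + (V_1 - 0)/60 = 0
Collecting terms: 0.02333 × V_1 = 0.1  =>  V_1 = 4.286 V
The requested potential is V_1 = 4.286 V.

Final answer: V_1 = 4.286 V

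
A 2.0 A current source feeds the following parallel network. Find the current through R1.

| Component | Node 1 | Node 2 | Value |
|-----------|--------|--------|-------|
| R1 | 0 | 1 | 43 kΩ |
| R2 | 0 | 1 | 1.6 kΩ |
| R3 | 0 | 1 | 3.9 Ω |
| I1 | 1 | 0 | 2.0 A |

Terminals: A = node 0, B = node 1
All resistors sit directly between nodes 0 and 1, so they are in parallel and share one voltage V; the full source current 2 A splits among them.
1/R_par = 1/43000 + 1/1600 + 1/3.9 = 0.2571 S  =>  R_par = 3.89 Ω
V = I × R_par = 2 × 3.89 = 7.78 V
I_R1 = V/R1 = 7.78/43000 = 0.0001809 A

Final answer: 0.0001809 A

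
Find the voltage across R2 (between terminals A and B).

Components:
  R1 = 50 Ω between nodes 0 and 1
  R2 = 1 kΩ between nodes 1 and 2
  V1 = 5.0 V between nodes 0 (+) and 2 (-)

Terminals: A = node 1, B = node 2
R1 and R2 are in series across V1 (node 0 → node 1 → node 2), and the output A–B is taken across R2, so this is a voltage divider.
Series current: I = V1/(R1 + R2) = 5/(50 + 1000) = 5/1050 = 0.004762 A
V_R2 = I × R2 = V1 × R2/(R1 + R2) = 5 × 1000/1050 = 4.762 V

Final answer: 4.762 V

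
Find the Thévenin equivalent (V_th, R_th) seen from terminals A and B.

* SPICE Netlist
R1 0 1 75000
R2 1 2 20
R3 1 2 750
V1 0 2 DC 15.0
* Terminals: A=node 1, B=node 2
Step 1 — V_th is the open-circuit voltage V_A - V_B (nothing connected across the terminals).
Nodal analysis, taking node 2 as the 0 V reference.
Source V1 fixes V_0 = 15 V.
KCL at each unknown node (sum of currents leaving = 0; resistances in Ω):
  Node 1: (V_1 - 15)/75000 + (V_1 - 0)/20 + (V_1 - 0)/750 = 0
Collecting terms: 0.05135 × V_1 = 0.0002  =>  V_1 = 0.003895 V
V_th = V_1 - V_2 = 0.003895 - 0 = 0.003895 V
Step 2 — R_th: zero the source — replace V1 by a short circuit (node 2 merges into node 0) — and find the resistance seen between A (node 1) and B (node 0).
Reduce the network between node 1 (A) and node 0 (B) by series/parallel combination:
  Rp1 = R1 ‖ R2 ‖ R3 (parallel, all between nodes 0 and 1) = 1/(1/75000 + 1/20 + 1/750) = 19.48 Ω
R_th = 19.48 Ω

Final answer: V_th = 0.003895 V, R_th = 19.48 Ω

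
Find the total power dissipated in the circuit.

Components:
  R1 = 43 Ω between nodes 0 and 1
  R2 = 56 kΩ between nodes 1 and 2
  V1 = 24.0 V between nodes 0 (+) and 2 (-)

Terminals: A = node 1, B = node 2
Nodal analysis, taking node 2 as the 0 V reference.
Source V1 fixes V_0 = 24 V.
KCL at each unknown node (sum of currents leaving = 0; resistances in Ω):
  Node 1: (V_1 - 24)/43 + (V_1 - 0)/56000 = 0
Collecting terms: 0.02327 × V_1 = 0.5581  =>  V_1 = 23.98 V
Power in each resistor, P = (ΔV)²/R:
  P_R1 = (24 - 23.98)²/43 = 0.000007886 W
  P_R2 = (23.98 - 0)²/56000 = 0.01027 W
P_total = P_R1 + P_R2 = 0.01028 W

Final answer: 0.01028 W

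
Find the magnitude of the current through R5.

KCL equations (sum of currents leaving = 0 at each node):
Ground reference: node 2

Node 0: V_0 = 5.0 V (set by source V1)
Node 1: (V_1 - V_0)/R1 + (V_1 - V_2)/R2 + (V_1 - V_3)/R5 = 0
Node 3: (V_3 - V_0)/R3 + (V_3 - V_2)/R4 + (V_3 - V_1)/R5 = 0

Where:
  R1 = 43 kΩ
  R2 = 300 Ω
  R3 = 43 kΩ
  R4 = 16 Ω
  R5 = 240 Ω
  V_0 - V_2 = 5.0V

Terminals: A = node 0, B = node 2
Nodal analysis, taking node 2 as the 0 V reference.
Source V1 fixes V_0 = 5 V.
KCL at each unknown node (sum of currents leaving = 0; resistances in Ω):
  Node 1: (V_1 - 5)/43000 + (V_1 - 0)/300 + (V_1 - V_3)/240 = 0
  Node 3: (V_3 - 5)/43000 + (V_3 - 0)/16 + (V_3 - V_1)/240 = 0
Collecting terms (coefficients in siemens):
  0.007523·V_1 - 0.004167·V_3 = 0.0001163
  0.06669·V_3 - 0.004167·V_1 = 0.0001163
Determinant D = (0.007523)(0.06669) - (-0.004167)(-0.004167) = 0.0004844
V_1 = [(0.0001163)(0.06669) - (-0.004167)(0.0001163)]/D = 0.01701 V
V_3 = [(0.007523)(0.0001163) - (0.0001163)(-0.004167)]/D = 0.002806 V
I_R5 = (V_1 - V_3)/R5 = (0.01701 - 0.002806)/240 = 0.00005918 A
|I_R5| = 0.00005918 A

Final answer: |I_R5| = 5.918e-05 A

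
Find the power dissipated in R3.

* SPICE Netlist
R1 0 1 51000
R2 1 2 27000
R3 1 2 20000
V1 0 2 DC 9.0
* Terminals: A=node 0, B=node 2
Nodal analysis, taking node 2 as the 0 V reference.
Source V1 fixes V_0 = 9 V.
KCL at each unknown node (sum of currents leaving = 0; resistances in Ω):
  Node 1: (V_1 - 9)/51000 + (V_1 - 0)/27000 + (V_1 - 0)/20000 = 0
Collecting terms: 0.0001066 × V_1 = 0.0001765  =>  V_1 = 1.655 V
I_R3 = (V_1 - V_2)/R3 = (1.655 - 0)/20000 = 0.00008274 A
P_R3 = I_R3² × R3 = (0.00008274)² × 20000 = 0.0001369 W

Final answer: 0.0001369 W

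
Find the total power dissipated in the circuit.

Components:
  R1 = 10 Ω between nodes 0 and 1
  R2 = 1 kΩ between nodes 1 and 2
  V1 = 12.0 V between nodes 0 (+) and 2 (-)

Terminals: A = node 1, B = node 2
Nodal analysis, taking node 2 as the 0 V reference.
Source V1 fixes V_0 = 12 V.
KCL at each unknown node (sum of currents leaving = 0; resistances in Ω):
  Node 1: (V_1 - 12)/10 + (V_1 - 0)/1000 = 0
Collecting terms: 0.101 × V_1 = 1.2  =>  V_1 = 11.88 V
Power in each resistor, P = (ΔV)²/R:
  P_R1 = (12 - 11.88)²/10 = 0.001412 W
  P_R2 = (11.88 - 0)²/1000 = 0.1412 W
P_total = P_R1 + P_R2 = 0.1426 W

Final answer: 0.1426 W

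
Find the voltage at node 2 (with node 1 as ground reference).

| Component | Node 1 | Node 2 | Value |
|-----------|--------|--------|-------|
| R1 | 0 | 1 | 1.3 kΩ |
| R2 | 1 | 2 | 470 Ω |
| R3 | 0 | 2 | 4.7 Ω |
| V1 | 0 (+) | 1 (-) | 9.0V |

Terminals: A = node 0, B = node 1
Nodal analysis, taking node 1 as the 0 V reference.
Source V1 fixes V_0 = 9 V.
KCL at each unknown node (sum of currents leaving = 0; resistances in Ω):
  Node 2: (V_2 - 0)/470 + (V_2 - 9)/4.7 = 0
Collecting terms: 0.2149 × V_2 = 1.915  =>  V_2 = 8.911 V
The requested potential is V_2 = 8.911 V.

Final answer: V_2 = 8.911 V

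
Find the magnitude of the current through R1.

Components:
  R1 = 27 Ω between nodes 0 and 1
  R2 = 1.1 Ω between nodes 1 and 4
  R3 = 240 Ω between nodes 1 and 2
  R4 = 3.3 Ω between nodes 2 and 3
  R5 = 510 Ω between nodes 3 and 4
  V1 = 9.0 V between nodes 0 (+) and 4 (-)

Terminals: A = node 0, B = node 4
Nodal analysis, taking node 4 as the 0 V reference.
Source V1 fixes V_0 = 9 V.
KCL at each unknown node (sum of currents leaving = 0; resistances in Ω):
  Node 1: (V_1 - 9)/27 + (V_1 - 0)/1.1 + (V_1 - V_2)/240 = 0
  Node 2: (V_2 - V_1)/240 + (V_2 - V_3)/3.3 = 0
  Node 3: (V_3 - V_2)/3.3 + (V_3 - 0)/510 = 0
Collecting terms (coefficients in siemens):
  0.9503·V_1 - 0.004167·V_2 = 0.3333
  0.3072·V_2 - 0.004167·V_1 - 0.303·V_3 = 0
  0.305·V_3 - 0.303·V_2 = 0
Solving these 3 simultaneous equations (Gaussian elimination) gives:
  V_1 = 0.3518 V, V_2 = 0.2397 V, V_3 = 0.2382 V
I_R1 = (V_0 - V_1)/R1 = (9 - 0.3518)/27 = 0.3203 A
|I_R1| = 0.3203 A

Final answer: |I_R1| = 0.3203 A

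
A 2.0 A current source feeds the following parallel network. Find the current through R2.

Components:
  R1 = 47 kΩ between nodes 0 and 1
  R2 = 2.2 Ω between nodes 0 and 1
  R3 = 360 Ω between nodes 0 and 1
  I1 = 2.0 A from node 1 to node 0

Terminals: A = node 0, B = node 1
All resistors sit directly between nodes 0 and 1, so they are in parallel and share one voltage V; the full source current 2 A splits among them.
1/R_par = 1/47000 + 1/2.2 + 1/360 = 0.4573 S  =>  R_par = 2.187 Ω
V = I × R_par = 2 × 2.187 = 4.373 V
I_R2 = V/R2 = 4.373/2.2 = 1.988 A

Final answer: 1.988 A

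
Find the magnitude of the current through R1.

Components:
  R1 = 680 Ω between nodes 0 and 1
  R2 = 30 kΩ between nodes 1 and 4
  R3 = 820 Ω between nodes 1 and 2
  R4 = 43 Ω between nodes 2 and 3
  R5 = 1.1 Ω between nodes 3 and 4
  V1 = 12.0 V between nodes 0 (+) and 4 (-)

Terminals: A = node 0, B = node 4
Nodal analysis, taking node 4 as the 0 V reference.
Source V1 fixes V_0 = 12 V.
KCL at each unknown node (sum of currents leaving = 0; resistances in Ω):
  Node 1: (V_1 - 12)/680 + (V_1 - 0)/30000 + (V_1 - V_2)/820 = 0
  Node 2: (V_2 - V_1)/820 + (V_2 - V_3)/43 = 0
  Node 3: (V_3 - V_2)/43 + (V_3 - 0)/1.1 = 0
Collecting terms (coefficients in siemens):
  0.002723·V_1 - 0.00122·V_2 = 0.01765
  0.02448·V_2 - 0.00122·V_1 - 0.02326·V_3 = 0
  0.9323·V_3 - 0.02326·V_2 = 0
Solving these 3 simultaneous equations (Gaussian elimination) gives:
  V_1 = 6.631 V, V_2 = 0.3384 V, V_3 = 0.008442 V
I_R1 = (V_0 - V_1)/R1 = (12 - 6.631)/680 = 0.007895 A
|I_R1| = 0.007895 A

Final answer: |I_R1| = 0.007895 A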